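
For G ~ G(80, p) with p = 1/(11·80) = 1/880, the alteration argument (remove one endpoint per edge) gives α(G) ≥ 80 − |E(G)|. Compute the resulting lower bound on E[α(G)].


E[|E(G)|] = C(80, 2)·p = 3160 · (1/880) = 79/22.
E[α(G)] ≥ n − E[|E(G)|] = 80 − 79/22 = 1681/22.
Numerically: ≈ 76.4091.
(This is only a lower bound; the true E[α(G)] may be larger.)

E[α(G)] ≥ 1681/22 ≈ 76.4091.


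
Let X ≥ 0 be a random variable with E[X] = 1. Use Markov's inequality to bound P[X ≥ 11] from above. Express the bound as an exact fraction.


μ = E[X] = 1, a = 11.
Markov: P[X ≥ 11] ≤ μ/a = (1)/11 = 1/11.
Numerically: ≈ 0.091.
(Since a = 11 > μ = 1.000, the bound 1/11 is < 1 and informative.)

P[X ≥ 11] ≤ 1/11 ≈ 0.091.


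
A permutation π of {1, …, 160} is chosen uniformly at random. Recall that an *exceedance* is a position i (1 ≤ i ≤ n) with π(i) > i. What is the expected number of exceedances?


Write X = Σ_{i=1}^{160} X_i, where X_i = 1_{π(i) > i}.
For each fixed i, π(i) is uniform over {1, …, 160} (marginal of a uniform permutation), so P[π(i) > i] = (n − i)/n. Summing: Σ_{i=1}^{160} (n − i)/n = (0 + 1 + … + 159)/160 = 160(160 − 1)/(2·160) = (160 − 1)/2.
Hence E[X] = Σ_{i=1}^{160} (160 − i)/160 = 159/2 ≈ 79.50000.

E[X] = 159/2 = 79.50000.


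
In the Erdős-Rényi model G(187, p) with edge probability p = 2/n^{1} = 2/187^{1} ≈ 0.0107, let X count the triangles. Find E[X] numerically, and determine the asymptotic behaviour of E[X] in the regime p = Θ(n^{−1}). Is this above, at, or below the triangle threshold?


Number of potential triangles: C(187, 3) = 1072445.
Each occurs with probability p³ ≈ (0.0107)³ ≈ 1.22339e-06.
By linearity: E[X] = C(187, 3)·p³ ≈ 1072445 · 1.22339e-06 ≈ 1.312.
Here α = 1, so p = 2/n is exactly at the triangle threshold p ~ 1/n. Asymptotically E[X] → c³/6 = 2³/6 = 4/3 ≈ 1.333, a bounded constant. In this regime the triangle count is asymptotically Poisson(c³/6).

E[X] ≈ 1.312; in regime p = Θ(1/n^{1}) E[X] stays bounded (at the triangle threshold p ~ 1/n).


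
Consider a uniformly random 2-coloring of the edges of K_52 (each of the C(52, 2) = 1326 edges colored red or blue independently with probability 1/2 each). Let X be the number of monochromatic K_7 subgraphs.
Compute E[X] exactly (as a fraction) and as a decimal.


Let X = Σ_S X_S over the C(52, 7) = 133784560 subsets S of size 7, where X_S = 1 if the K_7 on S is monochromatic.
For a fixed S, the K_7 on S has C(7, 2) = 21 edges. P[all 21 edges red] = (1/2)^21, and likewise for blue, so P[monochromatic] = 2·(1/2)^21 = 2^{1 − 21} = 1/1048576.
By linearity: E[X] = C(52, 7) · 2^{1 − 21} = 133784560 · 1/1048576 = 8361535/65536.
Numerically: E[X] ≈ 127.587.

E[X] = C(52,7)·2^(1−C(7,2)) = 8361535/65536 ≈ 127.587.


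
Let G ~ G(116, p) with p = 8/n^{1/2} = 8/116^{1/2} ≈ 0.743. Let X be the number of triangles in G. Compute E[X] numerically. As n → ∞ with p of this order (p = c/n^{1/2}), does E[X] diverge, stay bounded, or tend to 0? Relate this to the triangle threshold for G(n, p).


Number of potential triangles: C(116, 3) = 253460.
Each occurs with probability p³ ≈ (0.743)³ ≈ 4.09810e-01.
By linearity: E[X] = C(116, 3)·p³ ≈ 253460 · 4.09810e-01 ≈ 103870.544.
Since α = 1/2 < 1, p = c/n^{1/2} ≫ 1/n is above the triangle threshold p ~ 1/n. Asymptotically E[X] ~ (c³/6)·n^{3(1−α)} = (8³/6)·n^{1.5} → ∞; triangles are abundant w.h.p.

E[X] ≈ 103870.544; in regime p = Θ(1/n^{1/2}) E[X] diverges (above the triangle threshold p ~ 1/n).


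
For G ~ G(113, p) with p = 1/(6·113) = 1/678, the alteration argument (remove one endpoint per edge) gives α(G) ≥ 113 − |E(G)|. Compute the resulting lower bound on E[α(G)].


E[|E(G)|] = C(113, 2)·p = 6328 · (1/678) = 28/3.
E[α(G)] ≥ n − E[|E(G)|] = 113 − 28/3 = 311/3.
Numerically: ≈ 103.66667.
(This is only a lower bound; the true E[α(G)] may be larger.)

E[α(G)] ≥ 311/3 ≈ 103.66667.


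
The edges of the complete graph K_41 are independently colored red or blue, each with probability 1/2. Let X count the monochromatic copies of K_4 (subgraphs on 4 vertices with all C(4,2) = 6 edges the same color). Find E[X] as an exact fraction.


Let X = Σ_S X_S over the C(41, 4) = 101270 subsets S of size 4, where X_S = 1 if the K_4 on S is monochromatic.
For a fixed S, the K_4 on S has C(4, 2) = 6 edges. P[all 6 edges red] = (1/2)^6, and likewise for blue, so P[monochromatic] = 2·(1/2)^6 = 2^{1 − 6} = 1/32.
By linearity: E[X] = C(41, 4) · 2^{1 − 6} = 101270 · 1/32 = 50635/16.
Numerically: E[X] ≈ 3164.688.

E[X] = C(41,4)·2^(1−C(4,2)) = 50635/16 ≈ 3164.688.


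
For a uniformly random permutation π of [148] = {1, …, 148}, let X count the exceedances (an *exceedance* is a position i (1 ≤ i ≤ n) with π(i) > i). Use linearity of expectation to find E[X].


Write X = Σ_{i=1}^{148} X_i, where X_i = 1_{π(i) > i}.
For each fixed i, π(i) is uniform over {1, …, 148} (marginal of a uniform permutation), so P[π(i) > i] = (n − i)/n. Summing: Σ_{i=1}^{148} (n − i)/n = (0 + 1 + … + 147)/148 = 148(148 − 1)/(2·148) = (148 − 1)/2.
Hence E[X] = Σ_{i=1}^{148} (148 − i)/148 = 147/2 ≈ 73.5000.

E[X] = 147/2 = 73.5000.


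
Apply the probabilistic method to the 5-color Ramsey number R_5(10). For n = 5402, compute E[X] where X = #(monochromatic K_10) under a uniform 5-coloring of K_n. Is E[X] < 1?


E[X] = C(5402, 10) · 5^{1 − 45} = 5783128765113072203495407534935 · 5^{−44} = 5783128765113072203495407534935/5684341886080801486968994140625.
As a reduced fraction: E[X] = 1156625753022614440699081506987/1136868377216160297393798828125 ≈ 1.01738.
Is E[X] < 1? NO.
Since E[X] ≥ 1, the first-moment bound is inconclusive at n = 5402; it does NOT by itself certify R_5(10) > 5402.

E[X] = 1156625753022614440699081506987/1136868377216160297393798828125 ≈ 1.01738; E[X] ≥ 1; first-moment method inconclusive here.


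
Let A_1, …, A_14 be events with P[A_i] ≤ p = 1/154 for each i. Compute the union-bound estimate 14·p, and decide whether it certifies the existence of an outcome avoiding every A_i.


Union bound: P[∪_{i=1}^{14} A_i] ≤ Σ_i P[A_i] ≤ 14·p = 14·(1/154) = 1/11.
Numerically: 1/11 ≈ 0.0909091.
Is 1/11 < 1? YES.
Since P[∪ A_i] ≤ 1/11 < 1, the complement has P[∩ A_i^c] ≥ 1 − 1/11 = 10/11 > 0, so some outcome avoids every A_i.

14·p = 1/11 ≈ 0.0909091; existence CERTIFIED by the union bound.


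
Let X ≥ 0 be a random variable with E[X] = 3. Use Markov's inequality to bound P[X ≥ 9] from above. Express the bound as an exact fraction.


μ = E[X] = 3, a = 9.
Markov: P[X ≥ 9] ≤ μ/a = (3)/9 = 1/3.
Numerically: ≈ 0.3333.
(Since a = 9 > μ = 3.0000, the bound 1/3 is < 1 and informative.)

P[X ≥ 9] ≤ 1/3 ≈ 0.3333.


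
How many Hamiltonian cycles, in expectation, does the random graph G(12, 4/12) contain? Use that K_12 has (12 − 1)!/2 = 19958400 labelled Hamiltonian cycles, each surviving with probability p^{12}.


K_12 has (12 − 1)!/2 = 19958400 labelled Hamiltonian cycles.
For each such Hamiltonian cycle H, let X_H = 1 if all 12 edges of H are present in G. Then P[X_H = 1] = p^{12} = (1/3)^{12} = 1/531441.
By linearity: E[X] = Σ_H E[X_H] = 19958400 · p^{12} = 19958400 · 1/531441 = 246400/6561.
Numerically: E[X] ≈ 37.56.

E[X] = 19958400 · (1/3)^{12} = 246400/6561 ≈ 37.56.


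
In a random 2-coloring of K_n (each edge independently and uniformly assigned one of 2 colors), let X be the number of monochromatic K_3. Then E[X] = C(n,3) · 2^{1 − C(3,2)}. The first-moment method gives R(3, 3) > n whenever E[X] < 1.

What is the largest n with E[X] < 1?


We need C(n, 3) · 2^{1 − 3} < 1, i.e. C(n, 3) < 2^{3 − 1} = 4.
Check values of n near the boundary:
  n = 3: C(3, 3) = 1; 1 < 4? YES
  n = 4: C(4, 3) = 4; 4 < 4? NO
  n = 5: C(5, 3) = 10; 10 < 4? NO
  n = 6: C(6, 3) = 20; 20 < 4? NO
The largest n with C(n, 3) < 4 is n = 3 (where E[X] = 1/4 ≈ 0.250). Hence R(3, 3) > 3, i.e. R(3, 3) ≥ 4.

Largest n = 3; hence R(3, 3) > 3.


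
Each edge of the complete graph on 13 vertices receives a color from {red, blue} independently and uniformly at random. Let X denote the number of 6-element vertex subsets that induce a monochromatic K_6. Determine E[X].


Let X = Σ_S X_S over the C(13, 6) = 1716 subsets S of size 6, where X_S = 1 if the K_6 on S is monochromatic.
For a fixed S, the K_6 on S has C(6, 2) = 15 edges. P[all 15 edges red] = (1/2)^15, and likewise for blue, so P[monochromatic] = 2·(1/2)^15 = 2^{1 − 15} = 1/16384.
By linearity: E[X] = C(13, 6) · 2^{1 − 15} = 1716 · 1/16384 = 429/4096.
Numerically: E[X] ≈ 0.1047.

E[X] = C(13,6)·2^(1−C(6,2)) = 429/4096 ≈ 0.1047.


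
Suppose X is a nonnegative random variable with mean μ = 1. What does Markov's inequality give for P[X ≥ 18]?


μ = E[X] = 1, a = 18.
Markov: P[X ≥ 18] ≤ μ/a = (1)/18 = 1/18.
Numerically: ≈ 0.056.
(Since a = 18 > μ = 1.000, the bound 1/18 is < 1 and informative.)

P[X ≥ 18] ≤ 1/18 ≈ 0.056.


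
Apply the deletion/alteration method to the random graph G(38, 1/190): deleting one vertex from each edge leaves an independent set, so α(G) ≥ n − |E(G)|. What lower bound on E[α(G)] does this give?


E[|E(G)|] = C(38, 2)·p = 703 · (1/190) = 37/10.
E[α(G)] ≥ n − E[|E(G)|] = 38 − 37/10 = 343/10.
Numerically: ≈ 34.3000.
(This is only a lower bound; the true E[α(G)] may be larger.)

E[α(G)] ≥ 343/10 ≈ 34.3000.


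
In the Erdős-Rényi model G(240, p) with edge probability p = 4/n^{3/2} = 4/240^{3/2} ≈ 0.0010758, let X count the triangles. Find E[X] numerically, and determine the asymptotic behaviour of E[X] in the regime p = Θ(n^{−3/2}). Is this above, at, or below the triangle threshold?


Number of potential triangles: C(240, 3) = 2275280.
Each occurs with probability p³ ≈ (0.0010758)³ ≈ 1.2451721e-09.
By linearity: E[X] = C(240, 3)·p³ ≈ 2275280 · 1.2451721e-09 ≈ 0.00283.
Since α = 3/2 > 1, p = c/n^{3/2} = o(1/n) is below the triangle threshold p ~ 1/n. Asymptotically E[X] ~ (c³/6)·n^{3(1−α)} = (4³/6)·n^{-1.5} → 0, so by Markov's inequality G has no triangles w.h.p.

E[X] ≈ 0.00283; in regime p = Θ(1/n^{3/2}) E[X] tends to 0 (below the triangle threshold p ~ 1/n).


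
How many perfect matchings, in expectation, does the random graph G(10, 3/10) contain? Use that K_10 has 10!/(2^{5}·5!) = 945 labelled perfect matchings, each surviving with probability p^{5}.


K_10 has 10!/(2^{5}·5!) = 945 labelled perfect matchings.
For each such perfect matching H, let X_H = 1 if all 5 edges of H are present in G. Then P[X_H = 1] = p^{5} = (3/10)^{5} = 243/100000.
By linearity: E[X] = Σ_H E[X_H] = 945 · p^{5} = 945 · 243/100000 = 45927/20000.
Numerically: E[X] ≈ 2.296.

E[X] = 945 · (3/10)^{5} = 45927/20000 ≈ 2.296.


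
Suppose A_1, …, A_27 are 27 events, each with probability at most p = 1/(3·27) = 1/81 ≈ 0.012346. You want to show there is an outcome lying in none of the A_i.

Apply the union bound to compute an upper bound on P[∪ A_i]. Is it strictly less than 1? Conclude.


Union bound: P[∪_{i=1}^{27} A_i] ≤ Σ_i P[A_i] ≤ 27·p = 27·(1/81) = 1/3.
Numerically: 1/3 ≈ 0.333333.
Is 1/3 < 1? YES.
Since P[∪ A_i] ≤ 1/3 < 1, the complement has P[∩ A_i^c] ≥ 1 − 1/3 = 2/3 > 0, so some outcome avoids every A_i.

27·p = 1/3 ≈ 0.333333; existence CERTIFIED by the union bound.


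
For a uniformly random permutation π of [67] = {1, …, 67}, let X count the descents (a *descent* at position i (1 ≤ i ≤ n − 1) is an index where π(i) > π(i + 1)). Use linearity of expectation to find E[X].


Write X = Σ X_I over i = 1, …, 66, with X_I the indicator of one descent.
There are 66 indicators.
For each fixed i, the pair (π(i), π(i+1)) is a uniformly random ordered pair of distinct values from {1, …, 67}; by symmetry P[π(i) > π(i+1)] = 1/2.
By linearity: E[X] = 66 · (1/2) = (67 − 1) · (1/2) = 33 ≈ 33.0000.

E[X] = 33 = 33.0000.


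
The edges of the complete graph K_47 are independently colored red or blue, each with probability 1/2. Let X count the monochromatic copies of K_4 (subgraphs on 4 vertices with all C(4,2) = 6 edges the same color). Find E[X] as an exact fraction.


Let X = Σ_S X_S over the C(47, 4) = 178365 subsets S of size 4, where X_S = 1 if the K_4 on S is monochromatic.
For a fixed S, the K_4 on S has C(4, 2) = 6 edges. P[all 6 edges red] = (1/2)^6, and likewise for blue, so P[monochromatic] = 2·(1/2)^6 = 2^{1 − 6} = 1/32.
By linearity: E[X] = C(47, 4) · 2^{1 − 6} = 178365 · 1/32 = 178365/32.
Numerically: E[X] ≈ 5573.906250.

E[X] = C(47,4)·2^(1−C(4,2)) = 178365/32 ≈ 5573.906250.


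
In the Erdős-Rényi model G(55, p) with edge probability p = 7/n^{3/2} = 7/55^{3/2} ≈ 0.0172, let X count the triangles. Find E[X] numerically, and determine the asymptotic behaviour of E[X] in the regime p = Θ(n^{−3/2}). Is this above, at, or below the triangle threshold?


Number of potential triangles: C(55, 3) = 26235.
Each occurs with probability p³ ≈ (0.0172)³ ≈ 5.05431e-06.
By linearity: E[X] = C(55, 3)·p³ ≈ 26235 · 5.05431e-06 ≈ 0.133.
Since α = 3/2 > 1, p = c/n^{3/2} = o(1/n) is below the triangle threshold p ~ 1/n. Asymptotically E[X] ~ (c³/6)·n^{3(1−α)} = (7³/6)·n^{-1.5} → 0, so by Markov's inequality G has no triangles w.h.p.

E[X] ≈ 0.133; in regime p = Θ(1/n^{3/2}) E[X] tends to 0 (below the triangle threshold p ~ 1/n).


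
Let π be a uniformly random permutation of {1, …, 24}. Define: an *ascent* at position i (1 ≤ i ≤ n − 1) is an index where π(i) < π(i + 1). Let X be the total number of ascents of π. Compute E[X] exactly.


Write X = Σ X_I over i = 1, …, 23, with X_I the indicator of one ascent.
There are 23 indicators.
For each fixed i, the pair (π(i), π(i+1)) is a uniformly random ordered pair of distinct values from {1, …, 24}; by symmetry P[π(i) < π(i+1)] = 1/2.
By linearity: E[X] = 23 · (1/2) = (24 − 1) · (1/2) = 23/2 ≈ 11.50000.

E[X] = 23/2 = 11.50000.


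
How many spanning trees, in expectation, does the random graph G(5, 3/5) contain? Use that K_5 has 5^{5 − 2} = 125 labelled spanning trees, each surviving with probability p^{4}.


K_5 has 5^{5 − 2} = 125 labelled spanning trees.
For each such spanning tree H, let X_H = 1 if all 4 edges of H are present in G. Then P[X_H = 1] = p^{4} = (3/5)^{4} = 81/625.
Summing the indicators: E[X] = Σ_H E[X_H] = 125 · p^{4} = 125 · 81/625 = 81/5.
Numerically: E[X] ≈ 16.2.

E[X] = 125 · (3/5)^{4} = 81/5 ≈ 16.2.


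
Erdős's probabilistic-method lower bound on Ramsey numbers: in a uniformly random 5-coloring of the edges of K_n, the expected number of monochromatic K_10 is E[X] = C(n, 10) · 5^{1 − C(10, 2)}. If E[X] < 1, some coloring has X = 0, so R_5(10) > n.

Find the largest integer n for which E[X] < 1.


We need C(n, 10) · 5^{1 − 45} < 1, i.e. C(n, 10) < 5^{45 − 1} = 5684341886080801486968994140625.
Check values of n near the boundary:
  n = 5390: C(5390, 10) = 5655833965919099070255434039753; 5655833965919099070255434039753 < 5684341886080801486968994140625? YES
  n = 5391: C(5391, 10) = 5666344714787188828795213697883; 5666344714787188828795213697883 < 5684341886080801486968994140625? YES
  n = 5392: C(5392, 10) = 5676873040158402483252283957448; 5676873040158402483252283957448 < 5684341886080801486968994140625? YES
  n = 5393: C(5393, 10) = 5687418968154238267170642278008; 5687418968154238267170642278008 < 5684341886080801486968994140625? NO
The largest n with C(n, 10) < 5684341886080801486968994140625 is n = 5392 (where E[X] = 5676873040158402483252283957448/5684341886080801486968994140625 ≈ 0.998686). Hence R_5(10) > 5392, i.e. R_5(10) ≥ 5393.

Largest n = 5392; hence R_5(10) > 5392.


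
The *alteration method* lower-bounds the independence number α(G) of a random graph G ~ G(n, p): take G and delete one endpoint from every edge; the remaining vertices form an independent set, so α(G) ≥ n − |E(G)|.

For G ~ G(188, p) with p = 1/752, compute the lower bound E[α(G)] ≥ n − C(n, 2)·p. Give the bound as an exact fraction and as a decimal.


E[|E(G)|] = C(188, 2)·p = 17578 · (1/752) = 187/8.
E[α(G)] ≥ n − E[|E(G)|] = 188 − 187/8 = 1317/8.
Numerically: ≈ 164.6250.
(This is only a lower bound; the true E[α(G)] may be larger.)

E[α(G)] ≥ 1317/8 ≈ 164.6250.


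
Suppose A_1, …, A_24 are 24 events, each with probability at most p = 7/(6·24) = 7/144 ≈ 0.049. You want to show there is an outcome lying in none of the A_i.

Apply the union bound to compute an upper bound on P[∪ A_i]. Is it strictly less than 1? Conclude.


Union bound: P[∪_{i=1}^{24} A_i] ≤ Σ_i P[A_i] ≤ 24·p = 24·(7/144) = 7/6.
Numerically: 7/6 ≈ 1.167.
Is 7/6 < 1? NO.
Since the bound 7/6 is ≥ 1, the union bound is uninformative here; it does NOT by itself certify existence.

24·p = 7/6 ≈ 1.167; existence NOT certified by the union bound.


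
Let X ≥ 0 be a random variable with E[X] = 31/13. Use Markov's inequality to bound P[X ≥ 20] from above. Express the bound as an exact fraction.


μ = E[X] = 31/13, a = 20.
Markov: P[X ≥ 20] ≤ μ/a = (31/13)/20 = 31/260.
Numerically: ≈ 0.119.
(Since a = 20 > μ = 2.385, the bound 31/260 is < 1 and informative.)

P[X ≥ 20] ≤ 31/260 ≈ 0.119.


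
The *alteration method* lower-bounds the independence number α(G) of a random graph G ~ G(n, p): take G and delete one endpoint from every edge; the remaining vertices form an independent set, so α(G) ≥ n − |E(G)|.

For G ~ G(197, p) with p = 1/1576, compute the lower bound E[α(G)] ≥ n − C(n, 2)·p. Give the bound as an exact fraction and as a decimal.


E[|E(G)|] = C(197, 2)·p = 19306 · (1/1576) = 49/4.
E[α(G)] ≥ n − E[|E(G)|] = 197 − 49/4 = 739/4.
Numerically: ≈ 184.750000.
(This is only a lower bound; the true E[α(G)] may be larger.)

E[α(G)] ≥ 739/4 ≈ 184.750000.


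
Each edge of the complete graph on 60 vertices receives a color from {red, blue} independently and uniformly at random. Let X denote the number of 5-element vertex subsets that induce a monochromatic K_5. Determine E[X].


Let X = Σ_S X_S over the C(60, 5) = 5461512 subsets S of size 5, where X_S = 1 if the K_5 on S is monochromatic.
For a fixed S, the K_5 on S has C(5, 2) = 10 edges. P[all 10 edges red] = (1/2)^10, and likewise for blue, so P[monochromatic] = 2·(1/2)^10 = 2^{1 − 10} = 1/512.
By linearity of expectation: E[X] = C(60, 5) · 2^{1 − 10} = 5461512 · 1/512 = 682689/64.
Numerically: E[X] ≈ 10667.0156.

E[X] = C(60,5)·2^(1−C(5,2)) = 682689/64 ≈ 10667.0156.


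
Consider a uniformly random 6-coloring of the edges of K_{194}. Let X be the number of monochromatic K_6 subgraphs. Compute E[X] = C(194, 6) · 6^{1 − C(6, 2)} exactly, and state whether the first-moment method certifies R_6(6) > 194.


E[X] = C(194, 6) · 6^{1 − 15} = 68482017072 · 6^{−14} = 68482017072/78364164096.
As a reduced fraction: E[X] = 475569563/544195584 ≈ 0.8739.
Is E[X] < 1? YES.
Since E[X] < 1, there exists a 6-coloring of K_{194} with no monochromatic K_6; hence R_6(6) > 194.

E[X] = 475569563/544195584 ≈ 0.8739; E[X] < 1, so R_6(6) > 194.


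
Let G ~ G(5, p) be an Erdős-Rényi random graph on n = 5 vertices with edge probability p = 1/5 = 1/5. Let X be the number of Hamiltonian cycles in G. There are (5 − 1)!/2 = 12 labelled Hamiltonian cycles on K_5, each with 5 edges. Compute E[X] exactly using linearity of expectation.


K_5 has (5 − 1)!/2 = 12 labelled Hamiltonian cycles.
For each such Hamiltonian cycle H, let X_H = 1 if all 5 edges of H are present in G. Then P[X_H = 1] = p^{5} = (1/5)^{5} = 1/3125.
By linearity: E[X] = Σ_H E[X_H] = 12 · p^{5} = 12 · 1/3125 = 12/3125.
Numerically: E[X] ≈ 0.00384.

E[X] = 12 · (1/5)^{5} = 12/3125 ≈ 0.00384.


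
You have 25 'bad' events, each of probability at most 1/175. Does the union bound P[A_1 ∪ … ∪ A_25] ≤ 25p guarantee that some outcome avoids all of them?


Union bound: P[∪_{i=1}^{25} A_i] ≤ Σ_i P[A_i] ≤ 25·p = 25·(1/175) = 1/7.
Numerically: 1/7 ≈ 0.14286.
Is 1/7 < 1? YES.
Since P[∪ A_i] ≤ 1/7 < 1, the complement has P[∩ A_i^c] ≥ 1 − 1/7 = 6/7 > 0, so some outcome avoids every A_i.

25·p = 1/7 ≈ 0.14286; existence CERTIFIED by the union bound.


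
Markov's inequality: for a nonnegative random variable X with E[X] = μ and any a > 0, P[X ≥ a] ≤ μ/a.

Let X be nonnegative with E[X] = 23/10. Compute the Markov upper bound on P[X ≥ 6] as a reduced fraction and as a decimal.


μ = E[X] = 23/10, a = 6.
Markov: P[X ≥ 6] ≤ μ/a = (23/10)/6 = 23/60.
Numerically: ≈ 0.383.
(Since a = 6 > μ = 2.300, the bound 23/60 is < 1 and informative.)

P[X ≥ 6] ≤ 23/60 ≈ 0.383.


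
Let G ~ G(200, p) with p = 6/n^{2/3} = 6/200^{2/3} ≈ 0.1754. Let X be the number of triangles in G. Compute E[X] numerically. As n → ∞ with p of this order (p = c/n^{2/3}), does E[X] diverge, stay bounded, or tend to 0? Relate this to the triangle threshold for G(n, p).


Number of potential triangles: C(200, 3) = 1313400.
Each occurs with probability p³ ≈ (0.1754)³ ≈ 5.400000e-03.
By linearity: E[X] = C(200, 3)·p³ ≈ 1313400 · 5.400000e-03 ≈ 7092.3600.
Since α = 2/3 < 1, p = c/n^{2/3} ≫ 1/n is above the triangle threshold p ~ 1/n. Asymptotically E[X] ~ (c³/6)·n^{3(1−α)} = (6³/6)·n^{1} → ∞; triangles are abundant w.h.p.

E[X] ≈ 7092.3600; in regime p = Θ(1/n^{2/3}) E[X] diverges (above the triangle threshold p ~ 1/n).


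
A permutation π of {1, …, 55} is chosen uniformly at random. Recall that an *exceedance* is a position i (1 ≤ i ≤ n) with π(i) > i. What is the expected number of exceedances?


Write X = Σ_{i=1}^{55} X_i, where X_i = 1_{π(i) > i}.
For each fixed i, π(i) is uniform over {1, …, 55} (marginal of a uniform permutation), so P[π(i) > i] = (n − i)/n. Summing: Σ_{i=1}^{55} (n − i)/n = (0 + 1 + … + 54)/55 = 55(55 − 1)/(2·55) = (55 − 1)/2.
Hence E[X] = Σ_{i=1}^{55} (55 − i)/55 = 27 ≈ 27.000000.

E[X] = 27 = 27.000000.


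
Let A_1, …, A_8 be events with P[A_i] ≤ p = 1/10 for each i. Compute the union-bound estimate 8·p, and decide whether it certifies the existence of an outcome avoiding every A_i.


Union bound: P[∪_{i=1}^{8} A_i] ≤ Σ_i P[A_i] ≤ 8·p = 8·(1/10) = 4/5.
Numerically: 4/5 ≈ 0.80000.
Is 4/5 < 1? YES.
Since P[∪ A_i] ≤ 4/5 < 1, the complement has P[∩ A_i^c] ≥ 1 − 4/5 = 1/5 > 0, so some outcome avoids every A_i.

8·p = 4/5 ≈ 0.80000; existence CERTIFIED by the union bound.


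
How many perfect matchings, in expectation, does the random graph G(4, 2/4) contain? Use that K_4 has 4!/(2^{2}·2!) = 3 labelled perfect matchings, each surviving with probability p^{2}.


K_4 has 4!/(2^{2}·2!) = 3 labelled perfect matchings.
For each such perfect matching H, let X_H = 1 if all 2 edges of H are present in G. Then P[X_H = 1] = p^{2} = (1/2)^{2} = 1/4.
Summing the indicators: E[X] = Σ_H E[X_H] = 3 · p^{2} = 3 · 1/4 = 3/4.
Numerically: E[X] ≈ 0.75.

E[X] = 3 · (1/2)^{2} = 3/4 ≈ 0.75.


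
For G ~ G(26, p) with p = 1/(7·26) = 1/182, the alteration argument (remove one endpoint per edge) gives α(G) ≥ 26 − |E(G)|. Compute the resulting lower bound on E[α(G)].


E[|E(G)|] = C(26, 2)·p = 325 · (1/182) = 25/14.
E[α(G)] ≥ n − E[|E(G)|] = 26 − 25/14 = 339/14.
Numerically: ≈ 24.214.
(This is only a lower bound; the true E[α(G)] may be larger.)

E[α(G)] ≥ 339/14 ≈ 24.214.


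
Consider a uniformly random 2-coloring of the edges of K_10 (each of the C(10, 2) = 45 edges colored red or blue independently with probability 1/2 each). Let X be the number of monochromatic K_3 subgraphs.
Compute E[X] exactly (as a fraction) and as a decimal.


Let X = Σ_S X_S over the C(10, 3) = 120 subsets S of size 3, where X_S = 1 if the K_3 on S is monochromatic.
For a fixed S, the K_3 on S has C(3, 2) = 3 edges. P[all 3 edges red] = (1/2)^3, and likewise for blue, so P[monochromatic] = 2·(1/2)^3 = 2^{1 − 3} = 1/4.
By linearity of expectation: E[X] = C(10, 3) · 2^{1 − 3} = 120 · 1/4 = 30.
Numerically: E[X] ≈ 30.00000.

E[X] = C(10,3)·2^(1−C(3,2)) = 30 ≈ 30.00000.


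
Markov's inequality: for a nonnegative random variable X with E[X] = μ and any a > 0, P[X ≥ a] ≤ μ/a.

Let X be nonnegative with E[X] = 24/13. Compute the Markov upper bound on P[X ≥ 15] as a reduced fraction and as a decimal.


μ = E[X] = 24/13, a = 15.
Markov: P[X ≥ 15] ≤ μ/a = (24/13)/15 = 8/65.
Numerically: ≈ 0.123.
(Since a = 15 > μ = 1.846, the bound 8/65 is < 1 and informative.)

P[X ≥ 15] ≤ 8/65 ≈ 0.123.


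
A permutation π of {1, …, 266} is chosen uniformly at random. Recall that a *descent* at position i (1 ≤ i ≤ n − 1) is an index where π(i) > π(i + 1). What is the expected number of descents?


Write X = Σ X_I over i = 1, …, 265, with X_I the indicator of one descent.
There are 265 indicators.
For each fixed i, the pair (π(i), π(i+1)) is a uniformly random ordered pair of distinct values from {1, …, 266}; by symmetry P[π(i) > π(i+1)] = 1/2.
By linearity: E[X] = 265 · (1/2) = (266 − 1) · (1/2) = 265/2 ≈ 132.500.

E[X] = 265/2 = 132.500.


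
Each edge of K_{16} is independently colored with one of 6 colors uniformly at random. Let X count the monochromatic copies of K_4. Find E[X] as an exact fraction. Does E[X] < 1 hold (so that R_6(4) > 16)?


E[X] = C(16, 4) · 6^{1 − 6} = 1820 · 6^{−5} = 1820/7776.
As a reduced fraction: E[X] = 455/1944 ≈ 0.234053.
Is E[X] < 1? YES.
Since E[X] < 1, there exists a 6-coloring of K_{16} with no monochromatic K_4; hence R_6(4) > 16.

E[X] = 455/1944 ≈ 0.234053; E[X] < 1, so R_6(4) > 16.


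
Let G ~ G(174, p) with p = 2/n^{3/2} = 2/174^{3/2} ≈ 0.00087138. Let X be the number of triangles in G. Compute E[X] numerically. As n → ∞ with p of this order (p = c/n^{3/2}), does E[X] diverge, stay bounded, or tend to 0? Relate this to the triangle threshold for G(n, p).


Number of potential triangles: C(174, 3) = 862924.
Each occurs with probability p³ ≈ (0.00087138)³ ≈ 6.6163485e-10.
By linearity: E[X] = C(174, 3)·p³ ≈ 862924 · 6.6163485e-10 ≈ 0.00057.
Since α = 3/2 > 1, p = c/n^{3/2} = o(1/n) is below the triangle threshold p ~ 1/n. Asymptotically E[X] ~ (c³/6)·n^{3(1−α)} = (2³/6)·n^{-1.5} → 0, so by Markov's inequality G has no triangles w.h.p.

E[X] ≈ 0.00057; in regime p = Θ(1/n^{3/2}) E[X] tends to 0 (below the triangle threshold p ~ 1/n).


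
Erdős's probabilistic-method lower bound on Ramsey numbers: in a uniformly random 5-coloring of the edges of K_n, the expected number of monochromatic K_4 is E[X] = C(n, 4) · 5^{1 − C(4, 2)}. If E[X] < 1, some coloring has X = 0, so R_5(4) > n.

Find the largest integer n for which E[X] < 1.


We need C(n, 4) · 5^{1 − 6} < 1, i.e. C(n, 4) < 5^{6 − 1} = 3125.
Check values of n near the boundary:
  n = 15: C(15, 4) = 1365; 1365 < 3125? YES
  n = 16: C(16, 4) = 1820; 1820 < 3125? YES
  n = 17: C(17, 4) = 2380; 2380 < 3125? YES
  n = 18: C(18, 4) = 3060; 3060 < 3125? YES
  n = 19: C(19, 4) = 3876; 3876 < 3125? NO
  n = 20: C(20, 4) = 4845; 4845 < 3125? NO
  n = 21: C(21, 4) = 5985; 5985 < 3125? NO
The largest n with C(n, 4) < 3125 is n = 18 (where E[X] = 612/625 ≈ 0.9792000). Hence R_5(4) > 18, i.e. R_5(4) ≥ 19.

Largest n = 18; hence R_5(4) > 18.


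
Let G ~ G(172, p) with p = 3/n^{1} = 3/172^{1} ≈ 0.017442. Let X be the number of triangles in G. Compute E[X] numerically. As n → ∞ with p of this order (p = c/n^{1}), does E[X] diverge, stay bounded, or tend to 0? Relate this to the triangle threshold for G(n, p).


Number of potential triangles: C(172, 3) = 833340.
Each occurs with probability p³ ≈ (0.017442)³ ≈ 5.3061366e-06.
By linearity: E[X] = C(172, 3)·p³ ≈ 833340 · 5.3061366e-06 ≈ 4.42182.
Here α = 1, so p = 3/n is exactly at the triangle threshold p ~ 1/n. Asymptotically E[X] → c³/6 = 3³/6 = 9/2 ≈ 4.50000, a bounded constant. In this regime the triangle count is asymptotically Poisson(c³/6).

E[X] ≈ 4.42182; in regime p = Θ(1/n^{1}) E[X] stays bounded (at the triangle threshold p ~ 1/n).


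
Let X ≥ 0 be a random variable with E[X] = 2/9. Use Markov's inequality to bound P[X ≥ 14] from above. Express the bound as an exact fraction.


μ = E[X] = 2/9, a = 14.
Markov: P[X ≥ 14] ≤ μ/a = (2/9)/14 = 1/63.
Numerically: ≈ 0.0159.
(Since a = 14 > μ = 0.2222, the bound 1/63 is < 1 and informative.)

P[X ≥ 14] ≤ 1/63 ≈ 0.0159.


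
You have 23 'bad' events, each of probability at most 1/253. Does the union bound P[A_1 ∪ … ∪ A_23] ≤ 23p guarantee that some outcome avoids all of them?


Union bound: P[∪_{i=1}^{23} A_i] ≤ Σ_i P[A_i] ≤ 23·p = 23·(1/253) = 1/11.
Numerically: 1/11 ≈ 0.091.
Is 1/11 < 1? YES.
Since P[∪ A_i] ≤ 1/11 < 1, the complement has P[∩ A_i^c] ≥ 1 − 1/11 = 10/11 > 0, so some outcome avoids every A_i.

23·p = 1/11 ≈ 0.091; existence CERTIFIED by the union bound.


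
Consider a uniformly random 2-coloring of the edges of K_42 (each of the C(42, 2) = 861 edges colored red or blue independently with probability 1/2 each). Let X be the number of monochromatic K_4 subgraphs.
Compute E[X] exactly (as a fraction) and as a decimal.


Let X = Σ_S X_S over the C(42, 4) = 111930 subsets S of size 4, where X_S = 1 if the K_4 on S is monochromatic.
For a fixed S, the K_4 on S has C(4, 2) = 6 edges. P[all 6 edges red] = (1/2)^6, and likewise for blue, so P[monochromatic] = 2·(1/2)^6 = 2^{1 − 6} = 1/32.
Summing: E[X] = C(42, 4) · 2^{1 − 6} = 111930 · 1/32 = 55965/16.
Numerically: E[X] ≈ 3497.812.

E[X] = C(42,4)·2^(1−C(4,2)) = 55965/16 ≈ 3497.812.


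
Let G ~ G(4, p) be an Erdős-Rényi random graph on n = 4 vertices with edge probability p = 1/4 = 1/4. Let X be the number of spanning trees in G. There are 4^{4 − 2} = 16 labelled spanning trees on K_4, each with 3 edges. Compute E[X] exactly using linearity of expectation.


K_4 has 4^{4 − 2} = 16 labelled spanning trees.
For each such spanning tree H, let X_H = 1 if all 3 edges of H are present in G. Then P[X_H = 1] = p^{3} = (1/4)^{3} = 1/64.
By linearity of expectation: E[X] = Σ_H E[X_H] = 16 · p^{3} = 16 · 1/64 = 1/4.
Numerically: E[X] ≈ 0.25.

E[X] = 16 · (1/4)^{3} = 1/4 ≈ 0.25.


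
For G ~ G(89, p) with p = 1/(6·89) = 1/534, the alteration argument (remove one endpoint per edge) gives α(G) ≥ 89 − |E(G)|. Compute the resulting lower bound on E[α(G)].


E[|E(G)|] = C(89, 2)·p = 3916 · (1/534) = 22/3.
E[α(G)] ≥ n − E[|E(G)|] = 89 − 22/3 = 245/3.
Numerically: ≈ 81.66667.
(This is only a lower bound; the true E[α(G)] may be larger.)

E[α(G)] ≥ 245/3 ≈ 81.66667.


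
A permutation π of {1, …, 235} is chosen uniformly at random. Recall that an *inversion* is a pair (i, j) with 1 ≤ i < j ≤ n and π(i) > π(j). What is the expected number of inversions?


Write X = Σ X_I over the C(235, 2) = 27495 pairs i < j, with X_I the indicator of one inversion.
There are 27495 indicators.
For each fixed pair i < j, the values π(i) and π(j) are two distinct elements of {1, …, 235} in uniformly random order; by symmetry P[π(i) > π(j)] = 1/2.
By linearity: E[X] = 27495 · (1/2) = C(235, 2) · (1/2) = 27495/2 = 27495/2 ≈ 13747.50000.

E[X] = 27495/2 = 13747.50000.


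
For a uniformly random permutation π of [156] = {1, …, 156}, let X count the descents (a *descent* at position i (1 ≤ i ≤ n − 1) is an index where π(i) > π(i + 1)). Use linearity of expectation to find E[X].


Write X = Σ X_I over i = 1, …, 155, with X_I the indicator of one descent.
There are 155 indicators.
For each fixed i, the pair (π(i), π(i+1)) is a uniformly random ordered pair of distinct values from {1, …, 156}; by symmetry P[π(i) > π(i+1)] = 1/2.
By linearity: E[X] = 155 · (1/2) = (156 − 1) · (1/2) = 155/2 ≈ 77.500000.

E[X] = 155/2 = 77.500000.


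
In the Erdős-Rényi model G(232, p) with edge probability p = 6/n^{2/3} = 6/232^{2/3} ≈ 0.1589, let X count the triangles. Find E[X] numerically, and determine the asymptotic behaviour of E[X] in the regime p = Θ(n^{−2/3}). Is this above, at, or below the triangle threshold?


Number of potential triangles: C(232, 3) = 2054360.
Each occurs with probability p³ ≈ (0.1589)³ ≈ 4.013080e-03.
By linearity: E[X] = C(232, 3)·p³ ≈ 2054360 · 4.013080e-03 ≈ 8244.3103.
Since α = 2/3 < 1, p = c/n^{2/3} ≫ 1/n is above the triangle threshold p ~ 1/n. Asymptotically E[X] ~ (c³/6)·n^{3(1−α)} = (6³/6)·n^{1} → ∞; triangles are abundant w.h.p.

E[X] ≈ 8244.3103; in regime p = Θ(1/n^{2/3}) E[X] diverges (above the triangle threshold p ~ 1/n).


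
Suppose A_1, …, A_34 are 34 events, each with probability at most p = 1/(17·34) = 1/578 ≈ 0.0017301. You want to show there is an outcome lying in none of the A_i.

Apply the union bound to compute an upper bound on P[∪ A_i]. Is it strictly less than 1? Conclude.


Union bound: P[∪_{i=1}^{34} A_i] ≤ Σ_i P[A_i] ≤ 34·p = 34·(1/578) = 1/17.
Numerically: 1/17 ≈ 0.0588235.
Is 1/17 < 1? YES.
Since P[∪ A_i] ≤ 1/17 < 1, the complement has P[∩ A_i^c] ≥ 1 − 1/17 = 16/17 > 0, so some outcome avoids every A_i.

34·p = 1/17 ≈ 0.0588235; existence CERTIFIED by the union bound.


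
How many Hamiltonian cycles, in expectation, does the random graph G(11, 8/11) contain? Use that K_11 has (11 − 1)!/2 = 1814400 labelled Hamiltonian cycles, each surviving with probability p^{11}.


K_11 has (11 − 1)!/2 = 1814400 labelled Hamiltonian cycles.
For each such Hamiltonian cycle H, let X_H = 1 if all 11 edges of H are present in G. Then P[X_H = 1] = p^{11} = (8/11)^{11} = 8589934592/285311670611.
Summing the indicators: E[X] = Σ_H E[X_H] = 1814400 · p^{11} = 1814400 · 8589934592/285311670611 = 15585577323724800/285311670611.
Numerically: E[X] ≈ 54626.

E[X] = 1814400 · (8/11)^{11} = 15585577323724800/285311670611 ≈ 54626.


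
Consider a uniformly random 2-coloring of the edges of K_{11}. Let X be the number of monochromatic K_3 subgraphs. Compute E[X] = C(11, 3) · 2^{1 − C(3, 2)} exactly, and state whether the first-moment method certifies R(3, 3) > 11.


E[X] = C(11, 3) · 2^{1 − 3} = 165 · 2^{−2} = 165/4.
As a reduced fraction: E[X] = 165/4 ≈ 41.2500.
Is E[X] < 1? NO.
Since E[X] ≥ 1, the first-moment bound is inconclusive at n = 11; it does NOT by itself certify R(3, 3) > 11.

E[X] = 165/4 ≈ 41.2500; E[X] ≥ 1; first-moment method inconclusive here.


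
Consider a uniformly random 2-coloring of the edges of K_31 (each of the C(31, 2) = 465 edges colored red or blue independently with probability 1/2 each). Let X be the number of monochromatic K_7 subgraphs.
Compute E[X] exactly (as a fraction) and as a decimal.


Let X = Σ_S X_S over the C(31, 7) = 2629575 subsets S of size 7, where X_S = 1 if the K_7 on S is monochromatic.
For a fixed S, the K_7 on S has C(7, 2) = 21 edges. P[all 21 edges red] = (1/2)^21, and likewise for blue, so P[monochromatic] = 2·(1/2)^21 = 2^{1 − 21} = 1/1048576.
By linearity of expectation: E[X] = C(31, 7) · 2^{1 − 21} = 2629575 · 1/1048576 = 2629575/1048576.
Numerically: E[X] ≈ 2.507758.

E[X] = C(31,7)·2^(1−C(7,2)) = 2629575/1048576 ≈ 2.507758.


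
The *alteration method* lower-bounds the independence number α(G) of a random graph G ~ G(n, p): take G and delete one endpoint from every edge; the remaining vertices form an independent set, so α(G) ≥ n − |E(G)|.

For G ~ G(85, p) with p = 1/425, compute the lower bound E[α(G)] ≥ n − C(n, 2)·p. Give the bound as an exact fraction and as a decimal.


E[|E(G)|] = C(85, 2)·p = 3570 · (1/425) = 42/5.
E[α(G)] ≥ n − E[|E(G)|] = 85 − 42/5 = 383/5.
Numerically: ≈ 76.600.
(This is only a lower bound; the true E[α(G)] may be larger.)

E[α(G)] ≥ 383/5 ≈ 76.600.


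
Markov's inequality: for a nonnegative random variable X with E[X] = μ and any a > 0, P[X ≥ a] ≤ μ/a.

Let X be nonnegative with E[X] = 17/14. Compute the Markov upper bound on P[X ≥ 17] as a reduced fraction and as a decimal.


μ = E[X] = 17/14, a = 17.
Markov: P[X ≥ 17] ≤ μ/a = (17/14)/17 = 1/14.
Numerically: ≈ 0.071.
(Since a = 17 > μ = 1.214, the bound 1/14 is < 1 and informative.)

P[X ≥ 17] ≤ 1/14 ≈ 0.071.


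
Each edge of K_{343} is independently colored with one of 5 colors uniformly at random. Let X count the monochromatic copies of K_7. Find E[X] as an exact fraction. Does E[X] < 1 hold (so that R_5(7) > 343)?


E[X] = C(343, 7) · 5^{1 − 21} = 104200375748469 · 5^{−20} = 104200375748469/95367431640625.
As a reduced fraction: E[X] = 104200375748469/95367431640625 ≈ 1.0926201.
Is E[X] < 1? NO.
Since E[X] ≥ 1, the first-moment bound is inconclusive at n = 343; it does NOT by itself certify R_5(7) > 343.

E[X] = 104200375748469/95367431640625 ≈ 1.0926201; E[X] ≥ 1; first-moment method inconclusive here.


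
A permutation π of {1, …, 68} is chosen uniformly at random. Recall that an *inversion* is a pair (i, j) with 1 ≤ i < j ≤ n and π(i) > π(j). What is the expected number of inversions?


Write X = Σ X_I over the C(68, 2) = 2278 pairs i < j, with X_I the indicator of one inversion.
There are 2278 indicators.
For each fixed pair i < j, the values π(i) and π(j) are two distinct elements of {1, …, 68} in uniformly random order; by symmetry P[π(i) > π(j)] = 1/2.
By linearity: E[X] = 2278 · (1/2) = C(68, 2) · (1/2) = 2278/2 = 1139 ≈ 1139.00000.

E[X] = 1139 = 1139.00000.


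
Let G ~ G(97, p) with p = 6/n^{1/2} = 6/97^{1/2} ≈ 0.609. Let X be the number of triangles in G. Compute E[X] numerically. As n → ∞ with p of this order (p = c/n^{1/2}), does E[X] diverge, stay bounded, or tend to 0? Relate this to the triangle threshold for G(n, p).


Number of potential triangles: C(97, 3) = 147440.
Each occurs with probability p³ ≈ (0.609)³ ≈ 2.26098e-01.
By linearity: E[X] = C(97, 3)·p³ ≈ 147440 · 2.26098e-01 ≈ 33335.845.
Since α = 1/2 < 1, p = c/n^{1/2} ≫ 1/n is above the triangle threshold p ~ 1/n. Asymptotically E[X] ~ (c³/6)·n^{3(1−α)} = (6³/6)·n^{1.5} → ∞; triangles are abundant w.h.p.

E[X] ≈ 33335.845; in regime p = Θ(1/n^{1/2}) E[X] diverges (above the triangle threshold p ~ 1/n).


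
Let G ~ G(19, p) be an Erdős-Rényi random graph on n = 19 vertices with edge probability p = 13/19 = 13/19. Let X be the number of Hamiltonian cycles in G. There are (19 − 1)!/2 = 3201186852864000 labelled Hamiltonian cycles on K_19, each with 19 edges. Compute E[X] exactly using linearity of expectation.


K_19 has (19 − 1)!/2 = 3201186852864000 labelled Hamiltonian cycles.
For each such Hamiltonian cycle H, let X_H = 1 if all 19 edges of H are present in G. Then P[X_H = 1] = p^{19} = (13/19)^{19} = 1461920290375446110677/1978419655660313589123979.
By linearity of expectation: E[X] = Σ_H E[X_H] = 3201186852864000 · p^{19} = 3201186852864000 · 1461920290375446110677/1978419655660313589123979 = 4679880013484999364018134658428928000/1978419655660313589123979.
Numerically: E[X] ≈ 2.36546e+12.

E[X] = 3201186852864000 · (13/19)^{19} = 4679880013484999364018134658428928000/1978419655660313589123979 ≈ 2.36546e+12.


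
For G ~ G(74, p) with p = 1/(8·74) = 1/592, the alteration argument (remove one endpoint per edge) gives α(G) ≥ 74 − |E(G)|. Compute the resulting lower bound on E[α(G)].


E[|E(G)|] = C(74, 2)·p = 2701 · (1/592) = 73/16.
E[α(G)] ≥ n − E[|E(G)|] = 74 − 73/16 = 1111/16.
Numerically: ≈ 69.43750.
(This is only a lower bound; the true E[α(G)] may be larger.)

E[α(G)] ≥ 1111/16 ≈ 69.43750.


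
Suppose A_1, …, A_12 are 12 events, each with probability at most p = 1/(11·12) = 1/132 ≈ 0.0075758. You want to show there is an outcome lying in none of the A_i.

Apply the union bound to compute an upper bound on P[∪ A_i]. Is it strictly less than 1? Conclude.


Union bound: P[∪_{i=1}^{12} A_i] ≤ Σ_i P[A_i] ≤ 12·p = 12·(1/132) = 1/11.
Numerically: 1/11 ≈ 0.0909091.
Is 1/11 < 1? YES.
Since P[∪ A_i] ≤ 1/11 < 1, the complement has P[∩ A_i^c] ≥ 1 − 1/11 = 10/11 > 0, so some outcome avoids every A_i.

12·p = 1/11 ≈ 0.0909091; existence CERTIFIED by the union bound.
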